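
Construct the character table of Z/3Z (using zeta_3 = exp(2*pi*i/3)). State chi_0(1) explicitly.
Character table of Z/3Z (irreps indexed chi_0,...,chi_2 with chi_k(m) = zeta_3^(k*m), zeta_3 = exp(2*pi*i/3)):
  irrep \ class  {0} (size 1)  {1} (size 1)    {2} (size 1)  
  chi_0          1             1               1             
  chi_1          1             exp(2*I*pi/3)   exp(-2*I*pi/3)
  chi_2          1             exp(-2*I*pi/3)  exp(2*I*pi/3) 

Spot check: chi_0(1) = zeta_3^(0*1) = zeta_3^0 = 1.

Details: Z/3Z is abelian, so all 3 irreducible complex representations are 1-dimensional. They are given by chi_k(m) = zeta_3^(k*m) for k = 0,...,2. Row orthogonality: sum_m chi_k(m) conj(chi_l(m)) = 3 * [k = l].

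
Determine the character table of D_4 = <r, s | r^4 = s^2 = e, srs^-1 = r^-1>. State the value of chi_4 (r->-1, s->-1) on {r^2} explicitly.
Conjugacy classes: {e} of size 1, {r^2} of size 1, {r^1, r^3} of size 2, {s, sr^2, ...} of size 2, {sr, sr^3, ...} of size 2.
Character table:
  irrep \ class              {e} (size 1)  {r^2} (size 1)  {r^1, r^3} (size 2)  {s, sr^2, ...} (size 2)  {sr, sr^3, ...} (size 2)
  chi_1 (triv)               1             1               1                    1                        1                       
  chi_2 (sign: r->1, s->-1)  1             1               1                    -1                       -1                      
  chi_3 (r->-1, s->1)        1             1               -1                   1                        -1                      
  chi_4 (r->-1, s->-1)       1             1               -1                   -1                       1                       
  chi_5 (2d, j=1)            2             -2              0                    0                        0                       

Spot check: chi_4 (r->-1, s->-1) on {r^2} = 1.

Why: D_4 has order 2*4 = 8 with 5 conjugacy classes, hence 5 irreducibles. Sum of squared dims 1 + 1 + 1 + 1 + 4 = 8 = |G|. Linear characters come from the abelianisation; the 2-dimensional irreps have character r^k -> 2*cos(2*pi*j*k/4), reflections -> 0.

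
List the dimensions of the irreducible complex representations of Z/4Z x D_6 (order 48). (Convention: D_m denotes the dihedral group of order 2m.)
Dimensions: 1, 1, 1, 1, 1, 1, 1, 1, 1, 1, 1, 1, 1, 1, 1, 1, 2, 2, 2, 2, 2, 2, 2, 2

Derivation: There are 24 irreducibles (= number of conjugacy classes). Their dimensions d_i satisfy sum d_i^2 = |G| = 48: 1 + 1 + 1 + 1 + 1 + 1 + 1 + 1 + 1 + 1 + 1 + 1 + 1 + 1 + 1 + 1 + 4 + 4 + 4 + 4 + 4 + 4 + 4 + 4 = 48. (For the product with Z/4Z: each of the 4 1-dim characters of Z/4Z tensors with each irrep of D_6, giving 4 copies of each D_6-dimension.)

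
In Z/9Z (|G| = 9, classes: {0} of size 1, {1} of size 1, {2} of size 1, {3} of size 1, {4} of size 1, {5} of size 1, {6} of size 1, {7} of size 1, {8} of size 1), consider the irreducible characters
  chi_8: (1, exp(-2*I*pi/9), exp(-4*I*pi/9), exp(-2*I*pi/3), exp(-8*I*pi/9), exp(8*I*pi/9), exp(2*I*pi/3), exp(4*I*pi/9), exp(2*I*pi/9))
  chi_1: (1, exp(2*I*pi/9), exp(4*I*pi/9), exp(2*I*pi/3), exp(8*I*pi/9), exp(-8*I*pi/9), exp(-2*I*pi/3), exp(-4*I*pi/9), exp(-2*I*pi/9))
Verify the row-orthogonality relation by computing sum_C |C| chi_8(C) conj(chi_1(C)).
Sum = 0; so <chi_8, chi_1> = 0 (distinct irreducibles are orthogonal).

Details: Compute term by term over conjugacy classes (|C| * chi_8(C) * conj(chi_1(C))):
  1*(1)*conj(1) + 1*(exp(-2*I*pi/9))*conj(exp(2*I*pi/9)) + 1*(exp(-4*I*pi/9))*conj(exp(4*I*pi/9)) + 1*(exp(-2*I*pi/3))*conj(exp(2*I*pi/3)) + 1*(exp(-8*I*pi/9))*conj(exp(8*I*pi/9)) + 1*(exp(8*I*pi/9))*conj(exp(-8*I*pi/9)) + 1*(exp(2*I*pi/3))*conj(exp(-2*I*pi/3)) + 1*(exp(4*I*pi/9))*conj(exp(-4*I*pi/9)) + 1*(exp(2*I*pi/9))*conj(exp(-2*I*pi/9))
  = (1) + (exp(-4*I*pi/9)) + (exp(-8*I*pi/9)) + (exp(2*I*pi/3)) + (exp(2*I*pi/9)) + (exp(-2*I*pi/9)) + (exp(-2*I*pi/3)) + (exp(8*I*pi/9)) + (exp(4*I*pi/9))
  = 0.
(Exp terms are combined using exp(i*s)*conj(exp(i*t)) = exp(i*(s-t)), and sums of them are collapsed using the identity that for every m > 1 the m distinct m-th roots of unity sum to 0, e.g. 1 + exp(2*I*pi/3) + exp(-2*I*pi/3) = 0.)
Dividing by |G| = 9 gives 0/9 = 0, matching the row-orthogonality relation <chi_8, chi_1> = [chi_8 = chi_1].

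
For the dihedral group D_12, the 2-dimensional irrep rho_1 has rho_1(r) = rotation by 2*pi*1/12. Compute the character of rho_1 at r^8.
chi_{rho_1}(r^8) = 2*cos(2*pi*1*8/12) = -1

Reasoning: rho_1(r^8) is rotation by angle 2*pi*1*8/12, whose trace is 2*cos(2*pi*1*8/12) = -1.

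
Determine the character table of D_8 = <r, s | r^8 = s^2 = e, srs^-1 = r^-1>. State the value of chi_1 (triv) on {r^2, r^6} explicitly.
Conjugacy classes: {e} of size 1, {r^4} of size 1, {r^1, r^7} of size 2, {r^2, r^6} of size 2, {r^3, r^5} of size 2, {s, sr^2, ...} of size 4, {sr, sr^3, ...} of size 4.
Character table:
  irrep \ class              {e} (size 1)  {r^4} (size 1)  {r^1, r^7} (size 2)  {r^2, r^6} (size 2)  {r^3, r^5} (size 2)  {s, sr^2, ...} (size 4)  {sr, sr^3, ...} (size 4)
  chi_1 (triv)               1             1               1                    1                    1                    1                        1                       
  chi_2 (sign: r->1, s->-1)  1             1               1                    1                    1                    -1                       -1                      
  chi_3 (r->-1, s->1)        1             1               -1                   1                    -1                   1                        -1                      
  chi_4 (r->-1, s->-1)       1             1               -1                   1                    -1                   -1                       1                       
  chi_5 (2d, j=1)            2             -2              sqrt(2)              0                    -sqrt(2)             0                        0                       
  chi_6 (2d, j=2)            2             2               0                    -2                   0                    0                        0                       
  chi_7 (2d, j=3)            2             -2              -sqrt(2)             0                    sqrt(2)              0                        0                       

Spot check: chi_1 (triv) on {r^2, r^6} = 1.

Justification: D_8 has order 2*8 = 16 with 7 conjugacy classes, hence 7 irreducibles. Sum of squared dims 1 + 1 + 1 + 1 + 4 + 4 + 4 = 16 = |G|. Linear characters come from the abelianisation; the 2-dimensional irreps have character r^k -> 2*cos(2*pi*j*k/8), reflections -> 0.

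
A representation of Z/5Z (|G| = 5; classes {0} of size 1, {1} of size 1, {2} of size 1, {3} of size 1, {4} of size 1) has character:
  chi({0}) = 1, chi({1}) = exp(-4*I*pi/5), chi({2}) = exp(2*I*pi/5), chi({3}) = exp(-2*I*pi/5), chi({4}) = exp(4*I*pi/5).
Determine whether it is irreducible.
Irreducible: <chi, chi> = 1.

Why: <chi, chi> = (1/|G|) sum_C |C| * |chi(C)|^2 = (1/5)[1*|1|^2 + 1*|exp(-4*I*pi/5)|^2 + 1*|exp(2*I*pi/5)|^2 + 1*|exp(-2*I*pi/5)|^2 + 1*|exp(4*I*pi/5)|^2]
  = (1/5)[(1) + (1) + (1) + (1) + (1)] = 5/5 = 1.
(Exp terms are combined using exp(i*s)*conj(exp(i*t)) = exp(i*(s-t)), and sums of them are collapsed using the identity that for every m > 1 the m distinct m-th roots of unity sum to 0, e.g. 1 + exp(2*I*pi/3) + exp(-2*I*pi/3) = 0.)
A character is irreducible iff <chi, chi> = 1, so this representation is irreducible.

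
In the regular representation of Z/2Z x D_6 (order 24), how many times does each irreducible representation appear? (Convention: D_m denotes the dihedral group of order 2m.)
Each irreducible V_i of dimension d_i appears with multiplicity d_i, i.e. rho_reg = (direct sum over all irreducibles V_i) d_i V_i. The irreducible dimensions for Z/2Z x D_6 are 1, 1, 1, 1, 1, 1, 1, 1, 2, 2, 2, 2: 8 irreducibles of dimension 1, each with multiplicity 1; 4 irreducibles of dimension 2, each with multiplicity 2. Total dimension 8*1*1 + 4*2*2 = 24 = |G|.

Why: General theorem: in the regular representation of a finite group G, each irreducible appears with multiplicity equal to its dimension. Check: dim(rho_reg) = sum d_i^2 = 1 + 1 + 1 + 1 + 1 + 1 + 1 + 1 + 4 + 4 + 4 + 4 = 24 = |G|.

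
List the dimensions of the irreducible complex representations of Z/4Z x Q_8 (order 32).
Dimensions: 1, 1, 1, 1, 1, 1, 1, 1, 1, 1, 1, 1, 1, 1, 1, 1, 2, 2, 2, 2

Proof sketch: There are 20 irreducibles (= number of conjugacy classes). Their dimensions d_i satisfy sum d_i^2 = |G| = 32: 1 + 1 + 1 + 1 + 1 + 1 + 1 + 1 + 1 + 1 + 1 + 1 + 1 + 1 + 1 + 1 + 4 + 4 + 4 + 4 = 32. (For the product with Z/4Z: each of the 4 1-dim characters of Z/4Z tensors with each irrep of Q_8, giving 4 copies of each Q_8-dimension.)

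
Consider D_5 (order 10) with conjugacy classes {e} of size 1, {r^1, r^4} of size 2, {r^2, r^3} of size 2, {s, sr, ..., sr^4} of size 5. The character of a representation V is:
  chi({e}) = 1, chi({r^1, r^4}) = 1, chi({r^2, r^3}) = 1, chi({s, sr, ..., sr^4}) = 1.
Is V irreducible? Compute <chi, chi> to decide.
Irreducible: <chi, chi> = 1.

Explanation: <chi, chi> = (1/|G|) sum_C |C| * |chi(C)|^2 = (1/10)[1*|1|^2 + 2*|1|^2 + 2*|1|^2 + 5*|1|^2]
  = (1/10)[(1) + (2) + (2) + (5)] = 10/10 = 1.
A character is irreducible iff <chi, chi> = 1, so this representation is irreducible.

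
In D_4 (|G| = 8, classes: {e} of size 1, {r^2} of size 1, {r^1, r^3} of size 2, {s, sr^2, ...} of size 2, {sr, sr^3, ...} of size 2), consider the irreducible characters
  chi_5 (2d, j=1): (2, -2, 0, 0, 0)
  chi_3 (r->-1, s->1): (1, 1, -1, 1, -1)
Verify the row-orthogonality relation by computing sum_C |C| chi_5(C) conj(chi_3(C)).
Sum = 0; so <chi_5, chi_3> = 0 (distinct irreducibles are orthogonal).

Derivation: Compute term by term over conjugacy classes (|C| * chi_5(C) * conj(chi_3(C))):
  1*(2)*conj(1) + 1*(-2)*conj(1) + 2*(0)*conj(-1) + 2*(0)*conj(1) + 2*(0)*conj(-1)
  = (2) + (-2) + (0) + (0) + (0)
  = 0.
Dividing by |G| = 8 gives 0/8 = 0, matching the row-orthogonality relation <chi_5, chi_3> = [chi_5 = chi_3].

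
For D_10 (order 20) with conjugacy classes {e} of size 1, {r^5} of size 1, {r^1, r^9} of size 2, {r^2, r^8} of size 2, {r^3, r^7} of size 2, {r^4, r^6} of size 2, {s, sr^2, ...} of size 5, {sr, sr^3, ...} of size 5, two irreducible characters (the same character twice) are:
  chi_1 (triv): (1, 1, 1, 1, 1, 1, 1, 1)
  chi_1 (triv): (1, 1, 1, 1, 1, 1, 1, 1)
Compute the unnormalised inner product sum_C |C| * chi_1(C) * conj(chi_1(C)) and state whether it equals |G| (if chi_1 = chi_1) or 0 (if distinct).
Sum = 20 = |G| = 20; so <chi_1, chi_1> = 1 (norm-1 confirms irreducibility).

Why: Compute term by term over conjugacy classes (|C| * chi_1(C) * conj(chi_1(C))):
  1*(1)*conj(1) + 1*(1)*conj(1) + 2*(1)*conj(1) + 2*(1)*conj(1) + 2*(1)*conj(1) + 2*(1)*conj(1) + 5*(1)*conj(1) + 5*(1)*conj(1)
  = (1) + (1) + (2) + (2) + (2) + (2) + (5) + (5)
  = 20.
Dividing by |G| = 20 gives 20/20 = 1, matching the row-orthogonality relation <chi_1, chi_1> = [chi_1 = chi_1].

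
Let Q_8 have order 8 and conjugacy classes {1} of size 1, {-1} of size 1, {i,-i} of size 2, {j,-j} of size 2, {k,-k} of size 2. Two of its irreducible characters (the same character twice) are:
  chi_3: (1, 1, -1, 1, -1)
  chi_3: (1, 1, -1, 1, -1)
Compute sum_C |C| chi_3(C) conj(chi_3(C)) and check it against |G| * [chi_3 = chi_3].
Sum = 8 = |G| = 8; so <chi_3, chi_3> = 1 (norm-1 confirms irreducibility).

Solution. Compute term by term over conjugacy classes (|C| * chi_3(C) * conj(chi_3(C))):
  1*(1)*conj(1) + 1*(1)*conj(1) + 2*(-1)*conj(-1) + 2*(1)*conj(1) + 2*(-1)*conj(-1)
  = (1) + (1) + (2) + (2) + (2)
  = 8.
Dividing by |G| = 8 gives 8/8 = 1, matching the row-orthogonality relation <chi_3, chi_3> = [chi_3 = chi_3].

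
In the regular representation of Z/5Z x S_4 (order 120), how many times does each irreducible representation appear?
Each irreducible V_i of dimension d_i appears with multiplicity d_i, i.e. rho_reg = (direct sum over all irreducibles V_i) d_i V_i. The irreducible dimensions for Z/5Z x S_4 are 1, 1, 1, 1, 1, 1, 1, 1, 1, 1, 2, 2, 2, 2, 2, 3, 3, 3, 3, 3, 3, 3, 3, 3, 3: 10 irreducibles of dimension 1, each with multiplicity 1; 5 irreducibles of dimension 2, each with multiplicity 2; 10 irreducibles of dimension 3, each with multiplicity 3. Total dimension 10*1*1 + 5*2*2 + 10*3*3 = 120 = |G|.

Reasoning: General theorem: in the regular representation of a finite group G, each irreducible appears with multiplicity equal to its dimension. Check: dim(rho_reg) = sum d_i^2 = 1 + 1 + 1 + 1 + 1 + 1 + 1 + 1 + 1 + 1 + 4 + 4 + 4 + 4 + 4 + 9 + 9 + 9 + 9 + 9 + 9 + 9 + 9 + 9 + 9 = 120 = |G|.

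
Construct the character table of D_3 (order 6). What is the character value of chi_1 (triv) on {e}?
Conjugacy classes: {e} of size 1, {r^1, r^2} of size 2, {s, sr, ..., sr^2} of size 3.
Character table:
  irrep \ class              {e} (size 1)  {r^1, r^2} (size 2)  {s, sr, ..., sr^2} (size 3)
  chi_1 (triv)               1             1                    1                          
  chi_2 (sign: r->1, s->-1)  1             1                    -1                         
  chi_3 (2d, j=1)            2             -1                   0                          

Spot check: chi_1 (triv) on {e} = 1.

Working: D_3 has order 2*3 = 6 with 3 conjugacy classes, hence 3 irreducibles. Sum of squared dims 1 + 1 + 4 = 6 = |G|. Linear characters come from the abelianisation; the 2-dimensional irreps have character r^k -> 2*cos(2*pi*j*k/3), reflections -> 0.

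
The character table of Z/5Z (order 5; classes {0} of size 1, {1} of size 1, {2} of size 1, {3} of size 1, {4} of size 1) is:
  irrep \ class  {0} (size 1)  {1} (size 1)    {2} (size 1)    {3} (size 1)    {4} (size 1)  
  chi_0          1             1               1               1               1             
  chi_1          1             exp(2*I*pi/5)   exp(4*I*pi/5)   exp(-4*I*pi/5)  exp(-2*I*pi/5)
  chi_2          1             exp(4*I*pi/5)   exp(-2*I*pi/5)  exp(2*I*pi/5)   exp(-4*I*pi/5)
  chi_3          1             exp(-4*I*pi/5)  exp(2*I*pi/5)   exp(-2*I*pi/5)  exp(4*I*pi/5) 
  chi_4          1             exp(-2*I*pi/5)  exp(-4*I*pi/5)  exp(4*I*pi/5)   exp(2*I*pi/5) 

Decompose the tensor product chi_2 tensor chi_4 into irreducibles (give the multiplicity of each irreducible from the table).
chi_2 tensor chi_4 = chi_1 (all other irreducibles have multiplicity 0).

Why: The character of a tensor product is the pointwise product (chi_2 * chi_4)(C) = chi_2(C) * chi_4(C):
  {0}: (1)*(1), {1}: (exp(4*I*pi/5))*(exp(-2*I*pi/5)), {2}: (exp(-2*I*pi/5))*(exp(-4*I*pi/5)), {3}: (exp(2*I*pi/5))*(exp(4*I*pi/5)), {4}: (exp(-4*I*pi/5))*(exp(2*I*pi/5))
so (chi_2 * chi_4) takes values
  {0} -> 1, {1} -> exp(2*I*pi/5), {2} -> exp(4*I*pi/5), {3} -> exp(-4*I*pi/5), {4} -> exp(-2*I*pi/5).
Now take the inner product of this character with each irreducible chi from the table, <chi_2*chi_4, chi> = (1/5) sum_C |C| (chi_2*chi_4)(C) conj(chi(C)):
  <chi_2*chi_4, chi_0> = (1/5)[1*(1)*conj(1) + 1*(exp(2*I*pi/5))*conj(1) + 1*(exp(4*I*pi/5))*conj(1) + 1*(exp(-4*I*pi/5))*conj(1) + 1*(exp(-2*I*pi/5))*conj(1)]
      = (1/5)[(1) + (exp(2*I*pi/5)) + (exp(4*I*pi/5)) + (exp(-4*I*pi/5)) + (exp(-2*I*pi/5))] = 0/5 = 0
  <chi_2*chi_4, chi_1> = (1/5)[1*(1)*conj(1) + 1*(exp(2*I*pi/5))*conj(exp(2*I*pi/5)) + 1*(exp(4*I*pi/5))*conj(exp(4*I*pi/5)) + 1*(exp(-4*I*pi/5))*conj(exp(-4*I*pi/5)) + 1*(exp(-2*I*pi/5))*conj(exp(-2*I*pi/5))]
      = (1/5)[(1) + (1) + (1) + (1) + (1)] = 5/5 = 1
  <chi_2*chi_4, chi_2> = (1/5)[1*(1)*conj(1) + 1*(exp(2*I*pi/5))*conj(exp(4*I*pi/5)) + 1*(exp(4*I*pi/5))*conj(exp(-2*I*pi/5)) + 1*(exp(-4*I*pi/5))*conj(exp(2*I*pi/5)) + 1*(exp(-2*I*pi/5))*conj(exp(-4*I*pi/5))]
      = (1/5)[(1) + (exp(-2*I*pi/5)) + (exp(-4*I*pi/5)) + (exp(4*I*pi/5)) + (exp(2*I*pi/5))] = 0/5 = 0
  <chi_2*chi_4, chi_3> = (1/5)[1*(1)*conj(1) + 1*(exp(2*I*pi/5))*conj(exp(-4*I*pi/5)) + 1*(exp(4*I*pi/5))*conj(exp(2*I*pi/5)) + 1*(exp(-4*I*pi/5))*conj(exp(-2*I*pi/5)) + 1*(exp(-2*I*pi/5))*conj(exp(4*I*pi/5))]
      = (1/5)[(1) + (exp(-4*I*pi/5)) + (exp(2*I*pi/5)) + (exp(-2*I*pi/5)) + (exp(4*I*pi/5))] = 0/5 = 0
  <chi_2*chi_4, chi_4> = (1/5)[1*(1)*conj(1) + 1*(exp(2*I*pi/5))*conj(exp(-2*I*pi/5)) + 1*(exp(4*I*pi/5))*conj(exp(-4*I*pi/5)) + 1*(exp(-4*I*pi/5))*conj(exp(4*I*pi/5)) + 1*(exp(-2*I*pi/5))*conj(exp(2*I*pi/5))]
      = (1/5)[(1) + (exp(4*I*pi/5)) + (exp(-2*I*pi/5)) + (exp(2*I*pi/5)) + (exp(-4*I*pi/5))] = 0/5 = 0
(Exp terms are combined using exp(i*s)*conj(exp(i*t)) = exp(i*(s-t)), and sums of them are collapsed using the identity that for every m > 1 the m distinct m-th roots of unity sum to 0, e.g. 1 + exp(2*I*pi/3) + exp(-2*I*pi/3) = 0.)
Hence the multiplicities are chi_1: 1. Dimension check: dim(chi_2)*dim(chi_4) = 1*1 = 1 and sum (mult * dim) = 1*1 = 1.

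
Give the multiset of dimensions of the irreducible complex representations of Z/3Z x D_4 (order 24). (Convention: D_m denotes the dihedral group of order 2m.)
Dimensions: 1, 1, 1, 1, 1, 1, 1, 1, 1, 1, 1, 1, 2, 2, 2

Working: There are 15 irreducibles (= number of conjugacy classes). Their dimensions d_i satisfy sum d_i^2 = |G| = 24: 1 + 1 + 1 + 1 + 1 + 1 + 1 + 1 + 1 + 1 + 1 + 1 + 4 + 4 + 4 = 24. (For the product with Z/3Z: each of the 3 1-dim characters of Z/3Z tensors with each irrep of D_4, giving 3 copies of each D_4-dimension.)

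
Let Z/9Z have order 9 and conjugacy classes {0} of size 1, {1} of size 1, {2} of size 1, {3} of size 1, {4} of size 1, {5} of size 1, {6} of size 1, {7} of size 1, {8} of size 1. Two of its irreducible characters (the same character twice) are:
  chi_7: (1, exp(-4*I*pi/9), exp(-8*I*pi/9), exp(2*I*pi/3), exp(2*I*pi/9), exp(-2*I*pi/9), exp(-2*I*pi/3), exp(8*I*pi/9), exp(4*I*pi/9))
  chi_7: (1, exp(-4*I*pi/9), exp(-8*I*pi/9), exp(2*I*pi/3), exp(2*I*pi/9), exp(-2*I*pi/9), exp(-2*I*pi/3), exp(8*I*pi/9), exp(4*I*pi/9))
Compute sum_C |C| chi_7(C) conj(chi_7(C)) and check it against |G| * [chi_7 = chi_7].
Sum = 9 = |G| = 9; so <chi_7, chi_7> = 1 (norm-1 confirms irreducibility).

Derivation: Compute term by term over conjugacy classes (|C| * chi_7(C) * conj(chi_7(C))):
  1*(1)*conj(1) + 1*(exp(-4*I*pi/9))*conj(exp(-4*I*pi/9)) + 1*(exp(-8*I*pi/9))*conj(exp(-8*I*pi/9)) + 1*(exp(2*I*pi/3))*conj(exp(2*I*pi/3)) + 1*(exp(2*I*pi/9))*conj(exp(2*I*pi/9)) + 1*(exp(-2*I*pi/9))*conj(exp(-2*I*pi/9)) + 1*(exp(-2*I*pi/3))*conj(exp(-2*I*pi/3)) + 1*(exp(8*I*pi/9))*conj(exp(8*I*pi/9)) + 1*(exp(4*I*pi/9))*conj(exp(4*I*pi/9))
  = (1) + (1) + (1) + (1) + (1) + (1) + (1) + (1) + (1)
  = 9.
(Exp terms are combined using exp(i*s)*conj(exp(i*t)) = exp(i*(s-t)), and sums of them are collapsed using the identity that for every m > 1 the m distinct m-th roots of unity sum to 0, e.g. 1 + exp(2*I*pi/3) + exp(-2*I*pi/3) = 0.)
Dividing by |G| = 9 gives 9/9 = 1, matching the row-orthogonality relation <chi_7, chi_7> = [chi_7 = chi_7].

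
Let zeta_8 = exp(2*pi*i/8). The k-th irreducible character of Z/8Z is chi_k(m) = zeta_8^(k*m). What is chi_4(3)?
chi_4(3) = zeta_8^12 = -1

Reasoning: chi_4(3) = zeta_8^(4*3) = zeta_8^12. Since zeta_8^8 = 1, this equals zeta_8^4 = exp(2*pi*i*4/8) = -1.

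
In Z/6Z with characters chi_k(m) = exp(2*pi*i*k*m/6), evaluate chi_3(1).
chi_3(1) = zeta_6^3 = -1

Details: chi_3(1) = zeta_6^(3*1) = zeta_6^3. Since zeta_6^6 = 1, this equals zeta_6^3 = exp(2*pi*i*3/6) = -1.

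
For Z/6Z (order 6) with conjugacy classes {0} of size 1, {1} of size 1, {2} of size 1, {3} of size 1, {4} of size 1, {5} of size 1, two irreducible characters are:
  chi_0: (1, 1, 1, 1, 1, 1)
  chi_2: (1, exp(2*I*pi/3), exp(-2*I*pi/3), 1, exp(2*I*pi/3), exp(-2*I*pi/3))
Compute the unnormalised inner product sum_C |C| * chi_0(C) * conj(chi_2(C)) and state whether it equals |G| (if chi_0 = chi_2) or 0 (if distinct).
Sum = 0; so <chi_0, chi_2> = 0 (distinct irreducibles are orthogonal).

Solution. Compute term by term over conjugacy classes (|C| * chi_0(C) * conj(chi_2(C))):
  1*(1)*conj(1) + 1*(1)*conj(exp(2*I*pi/3)) + 1*(1)*conj(exp(-2*I*pi/3)) + 1*(1)*conj(1) + 1*(1)*conj(exp(2*I*pi/3)) + 1*(1)*conj(exp(-2*I*pi/3))
  = (1) + (exp(-2*I*pi/3)) + (exp(2*I*pi/3)) + (1) + (exp(-2*I*pi/3)) + (exp(2*I*pi/3))
  = 0.
(Exp terms are combined using exp(i*s)*conj(exp(i*t)) = exp(i*(s-t)), and sums of them are collapsed using the identity that for every m > 1 the m distinct m-th roots of unity sum to 0, e.g. 1 + exp(2*I*pi/3) + exp(-2*I*pi/3) = 0.)
Dividing by |G| = 6 gives 0/6 = 0, matching the row-orthogonality relation <chi_0, chi_2> = [chi_0 = chi_2].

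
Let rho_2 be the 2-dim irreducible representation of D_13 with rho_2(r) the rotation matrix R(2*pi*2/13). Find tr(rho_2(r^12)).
chi_{rho_2}(r^12) = 2*cos(2*pi*2*12/13) = 2*cos(4*pi/13)

Proof sketch: rho_2(r^12) is rotation by angle 2*pi*2*12/13, whose trace is 2*cos(2*pi*2*12/13) = 2*cos(4*pi/13).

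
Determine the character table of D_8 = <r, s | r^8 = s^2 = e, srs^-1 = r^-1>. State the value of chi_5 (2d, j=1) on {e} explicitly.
Conjugacy classes: {e} of size 1, {r^4} of size 1, {r^1, r^7} of size 2, {r^2, r^6} of size 2, {r^3, r^5} of size 2, {s, sr^2, ...} of size 4, {sr, sr^3, ...} of size 4.
Character table:
  irrep \ class              {e} (size 1)  {r^4} (size 1)  {r^1, r^7} (size 2)  {r^2, r^6} (size 2)  {r^3, r^5} (size 2)  {s, sr^2, ...} (size 4)  {sr, sr^3, ...} (size 4)
  chi_1 (triv)               1             1               1                    1                    1                    1                        1                       
  chi_2 (sign: r->1, s->-1)  1             1               1                    1                    1                    -1                       -1                      
  chi_3 (r->-1, s->1)        1             1               -1                   1                    -1                   1                        -1                      
  chi_4 (r->-1, s->-1)       1             1               -1                   1                    -1                   -1                       1                       
  chi_5 (2d, j=1)            2             -2              sqrt(2)              0                    -sqrt(2)             0                        0                       
  chi_6 (2d, j=2)            2             2               0                    -2                   0                    0                        0                       
  chi_7 (2d, j=3)            2             -2              -sqrt(2)             0                    sqrt(2)              0                        0                       

Spot check: chi_5 (2d, j=1) on {e} = 2.

Derivation: D_8 has order 2*8 = 16 with 7 conjugacy classes, hence 7 irreducibles. Sum of squared dims 1 + 1 + 1 + 1 + 4 + 4 + 4 = 16 = |G|. Linear characters come from the abelianisation; the 2-dimensional irreps have character r^k -> 2*cos(2*pi*j*k/8), reflections -> 0.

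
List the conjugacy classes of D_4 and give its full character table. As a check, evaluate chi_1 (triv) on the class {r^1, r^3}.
Conjugacy classes: {e} of size 1, {r^2} of size 1, {r^1, r^3} of size 2, {s, sr^2, ...} of size 2, {sr, sr^3, ...} of size 2.
Character table:
  irrep \ class              {e} (size 1)  {r^2} (size 1)  {r^1, r^3} (size 2)  {s, sr^2, ...} (size 2)  {sr, sr^3, ...} (size 2)
  chi_1 (triv)               1             1               1                    1                        1                       
  chi_2 (sign: r->1, s->-1)  1             1               1                    -1                       -1                      
  chi_3 (r->-1, s->1)        1             1               -1                   1                        -1                      
  chi_4 (r->-1, s->-1)       1             1               -1                   -1                       1                       
  chi_5 (2d, j=1)            2             -2              0                    0                        0                       

Spot check: chi_1 (triv) on {r^1, r^3} = 1.

Solution. D_4 has order 2*4 = 8 with 5 conjugacy classes, hence 5 irreducibles. Sum of squared dims 1 + 1 + 1 + 1 + 4 = 8 = |G|. Linear characters come from the abelianisation; the 2-dimensional irreps have character r^k -> 2*cos(2*pi*j*k/4), reflections -> 0.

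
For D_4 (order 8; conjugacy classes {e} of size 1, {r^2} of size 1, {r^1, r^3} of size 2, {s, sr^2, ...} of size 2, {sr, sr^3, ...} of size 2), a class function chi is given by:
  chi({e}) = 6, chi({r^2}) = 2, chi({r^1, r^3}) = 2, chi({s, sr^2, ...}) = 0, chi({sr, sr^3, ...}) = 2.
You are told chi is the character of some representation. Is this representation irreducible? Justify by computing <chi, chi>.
Not irreducible (reducible): <chi, chi> = 7 > 1.

Explanation: <chi, chi> = (1/|G|) sum_C |C| * |chi(C)|^2 = (1/8)[1*|6|^2 + 1*|2|^2 + 2*|2|^2 + 2*|0|^2 + 2*|2|^2]
  = (1/8)[(36) + (4) + (8) + (0) + (8)] = 56/8 = 7.
A character is irreducible iff <chi, chi> = 1, so this representation is reducible.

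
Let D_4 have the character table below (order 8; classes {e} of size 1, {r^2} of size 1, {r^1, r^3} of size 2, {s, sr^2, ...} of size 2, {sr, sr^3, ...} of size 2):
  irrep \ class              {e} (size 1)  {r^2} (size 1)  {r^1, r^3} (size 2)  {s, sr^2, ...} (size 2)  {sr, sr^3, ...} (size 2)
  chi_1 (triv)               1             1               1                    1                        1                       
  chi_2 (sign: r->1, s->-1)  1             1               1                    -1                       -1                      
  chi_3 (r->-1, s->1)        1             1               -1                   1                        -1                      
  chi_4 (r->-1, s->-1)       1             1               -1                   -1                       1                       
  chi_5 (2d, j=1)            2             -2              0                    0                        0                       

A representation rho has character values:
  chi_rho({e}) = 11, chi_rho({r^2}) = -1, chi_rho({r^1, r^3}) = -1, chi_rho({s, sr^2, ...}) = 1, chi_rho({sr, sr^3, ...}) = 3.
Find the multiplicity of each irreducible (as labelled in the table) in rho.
Multiplicities: chi_1: 2, chi_2: 0, chi_3: 1, chi_4: 2, chi_5: 3.

Argument: Use <chi_rho, chi> = (1/|G|) sum_C |C| * chi_rho(C) * conj(chi(C)) with |G| = 8 for each irreducible chi in the table:
  <chi_rho, chi_1> = (1/8)[1*(11)*conj(1) + 1*(-1)*conj(1) + 2*(-1)*conj(1) + 2*(1)*conj(1) + 2*(3)*conj(1)]
      = (1/8)[(11) + (-1) + (-2) + (2) + (6)] = 16/8 = 2
  <chi_rho, chi_2> = (1/8)[1*(11)*conj(1) + 1*(-1)*conj(1) + 2*(-1)*conj(1) + 2*(1)*conj(-1) + 2*(3)*conj(-1)]
      = (1/8)[(11) + (-1) + (-2) + (-2) + (-6)] = 0/8 = 0
  <chi_rho, chi_3> = (1/8)[1*(11)*conj(1) + 1*(-1)*conj(1) + 2*(-1)*conj(-1) + 2*(1)*conj(1) + 2*(3)*conj(-1)]
      = (1/8)[(11) + (-1) + (2) + (2) + (-6)] = 8/8 = 1
  <chi_rho, chi_4> = (1/8)[1*(11)*conj(1) + 1*(-1)*conj(1) + 2*(-1)*conj(-1) + 2*(1)*conj(-1) + 2*(3)*conj(1)]
      = (1/8)[(11) + (-1) + (2) + (-2) + (6)] = 16/8 = 2
  <chi_rho, chi_5> = (1/8)[1*(11)*conj(2) + 1*(-1)*conj(-2) + 2*(-1)*conj(0) + 2*(1)*conj(0) + 2*(3)*conj(0)]
      = (1/8)[(22) + (2) + (0) + (0) + (0)] = 24/8 = 3
Dimension check: dim(rho) = sum (mult * dim) = 2*1 + 0*1 + 1*1 + 2*1 + 3*2 = 11 = chi_rho(e) = 11.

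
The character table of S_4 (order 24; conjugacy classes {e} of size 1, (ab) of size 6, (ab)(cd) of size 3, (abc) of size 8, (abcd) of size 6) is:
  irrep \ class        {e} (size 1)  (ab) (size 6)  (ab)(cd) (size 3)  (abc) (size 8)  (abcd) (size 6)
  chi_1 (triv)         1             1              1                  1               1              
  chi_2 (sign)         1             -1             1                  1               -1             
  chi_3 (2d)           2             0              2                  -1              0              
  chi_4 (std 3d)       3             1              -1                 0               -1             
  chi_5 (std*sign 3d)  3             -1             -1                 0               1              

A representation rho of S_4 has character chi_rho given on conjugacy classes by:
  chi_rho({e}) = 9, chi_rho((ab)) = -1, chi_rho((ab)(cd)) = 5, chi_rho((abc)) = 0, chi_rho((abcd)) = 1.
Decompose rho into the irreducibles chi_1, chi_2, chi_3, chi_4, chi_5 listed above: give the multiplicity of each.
Multiplicities: chi_1: 1, chi_2: 1, chi_3: 2, chi_4: 0, chi_5: 1.

Reasoning: Use <chi_rho, chi> = (1/|G|) sum_C |C| * chi_rho(C) * conj(chi(C)) with |G| = 24 for each irreducible chi in the table:
  <chi_rho, chi_1> = (1/24)[1*(9)*conj(1) + 6*(-1)*conj(1) + 3*(5)*conj(1) + 8*(0)*conj(1) + 6*(1)*conj(1)]
      = (1/24)[(9) + (-6) + (15) + (0) + (6)] = 24/24 = 1
  <chi_rho, chi_2> = (1/24)[1*(9)*conj(1) + 6*(-1)*conj(-1) + 3*(5)*conj(1) + 8*(0)*conj(1) + 6*(1)*conj(-1)]
      = (1/24)[(9) + (6) + (15) + (0) + (-6)] = 24/24 = 1
  <chi_rho, chi_3> = (1/24)[1*(9)*conj(2) + 6*(-1)*conj(0) + 3*(5)*conj(2) + 8*(0)*conj(-1) + 6*(1)*conj(0)]
      = (1/24)[(18) + (0) + (30) + (0) + (0)] = 48/24 = 2
  <chi_rho, chi_4> = (1/24)[1*(9)*conj(3) + 6*(-1)*conj(1) + 3*(5)*conj(-1) + 8*(0)*conj(0) + 6*(1)*conj(-1)]
      = (1/24)[(27) + (-6) + (-15) + (0) + (-6)] = 0/24 = 0
  <chi_rho, chi_5> = (1/24)[1*(9)*conj(3) + 6*(-1)*conj(-1) + 3*(5)*conj(-1) + 8*(0)*conj(0) + 6*(1)*conj(1)]
      = (1/24)[(27) + (6) + (-15) + (0) + (6)] = 24/24 = 1
Dimension check: dim(rho) = sum (mult * dim) = 1*1 + 1*1 + 2*2 + 0*3 + 1*3 = 9 = chi_rho(e) = 9.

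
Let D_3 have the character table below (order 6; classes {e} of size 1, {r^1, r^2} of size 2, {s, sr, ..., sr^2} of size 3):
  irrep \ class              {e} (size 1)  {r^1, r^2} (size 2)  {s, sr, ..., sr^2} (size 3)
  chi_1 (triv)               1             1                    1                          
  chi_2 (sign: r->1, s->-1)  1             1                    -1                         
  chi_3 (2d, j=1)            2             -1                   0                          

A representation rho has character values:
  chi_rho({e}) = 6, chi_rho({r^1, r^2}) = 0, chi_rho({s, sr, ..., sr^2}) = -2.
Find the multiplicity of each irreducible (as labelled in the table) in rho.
Multiplicities: chi_1: 0, chi_2: 2, chi_3: 2.

Proof sketch: Use <chi_rho, chi> = (1/|G|) sum_C |C| * chi_rho(C) * conj(chi(C)) with |G| = 6 for each irreducible chi in the table:
  <chi_rho, chi_1> = (1/6)[1*(6)*conj(1) + 2*(0)*conj(1) + 3*(-2)*conj(1)]
      = (1/6)[(6) + (0) + (-6)] = 0/6 = 0
  <chi_rho, chi_2> = (1/6)[1*(6)*conj(1) + 2*(0)*conj(1) + 3*(-2)*conj(-1)]
      = (1/6)[(6) + (0) + (6)] = 12/6 = 2
  <chi_rho, chi_3> = (1/6)[1*(6)*conj(2) + 2*(0)*conj(-1) + 3*(-2)*conj(0)]
      = (1/6)[(12) + (0) + (0)] = 12/6 = 2
Dimension check: dim(rho) = sum (mult * dim) = 0*1 + 2*1 + 2*2 = 6 = chi_rho(e) = 6.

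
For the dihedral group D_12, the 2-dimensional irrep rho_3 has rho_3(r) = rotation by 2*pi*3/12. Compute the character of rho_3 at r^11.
chi_{rho_3}(r^11) = 2*cos(2*pi*3*11/12) = 0

Derivation: rho_3(r^11) is rotation by angle 2*pi*3*11/12, whose trace is 2*cos(2*pi*3*11/12) = 0.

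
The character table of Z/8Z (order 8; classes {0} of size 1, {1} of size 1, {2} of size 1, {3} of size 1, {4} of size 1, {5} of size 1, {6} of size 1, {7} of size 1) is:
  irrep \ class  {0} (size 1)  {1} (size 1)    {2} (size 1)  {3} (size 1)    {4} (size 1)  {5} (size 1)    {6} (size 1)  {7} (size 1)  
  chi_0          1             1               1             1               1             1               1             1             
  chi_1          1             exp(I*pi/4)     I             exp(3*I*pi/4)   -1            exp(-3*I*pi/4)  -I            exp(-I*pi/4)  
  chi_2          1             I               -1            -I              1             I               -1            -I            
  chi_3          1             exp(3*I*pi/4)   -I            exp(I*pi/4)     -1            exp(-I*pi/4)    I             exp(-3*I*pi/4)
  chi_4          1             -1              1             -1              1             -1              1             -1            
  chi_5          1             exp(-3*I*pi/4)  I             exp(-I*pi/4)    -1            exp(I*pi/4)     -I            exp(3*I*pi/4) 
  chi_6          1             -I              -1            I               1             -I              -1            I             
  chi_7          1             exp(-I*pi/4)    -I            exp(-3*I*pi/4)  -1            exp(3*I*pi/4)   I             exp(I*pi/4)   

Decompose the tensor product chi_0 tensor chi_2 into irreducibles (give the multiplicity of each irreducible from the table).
chi_0 tensor chi_2 = chi_2 (all other irreducibles have multiplicity 0).

Solution. The character of a tensor product is the pointwise product (chi_0 * chi_2)(C) = chi_0(C) * chi_2(C):
  {0}: (1)*(1), {1}: (1)*(I), {2}: (1)*(-1), {3}: (1)*(-I), {4}: (1)*(1), {5}: (1)*(I), {6}: (1)*(-1), {7}: (1)*(-I)
so (chi_0 * chi_2) takes values
  {0} -> 1, {1} -> I, {2} -> -1, {3} -> -I, {4} -> 1, {5} -> I, {6} -> -1, {7} -> -I.
Now take the inner product of this character with each irreducible chi from the table, <chi_0*chi_2, chi> = (1/8) sum_C |C| (chi_0*chi_2)(C) conj(chi(C)):
  <chi_0*chi_2, chi_0> = (1/8)[1*(1)*conj(1) + 1*(I)*conj(1) + 1*(-1)*conj(1) + 1*(-I)*conj(1) + 1*(1)*conj(1) + 1*(I)*conj(1) + 1*(-1)*conj(1) + 1*(-I)*conj(1)]
      = (1/8)[(1) + (I) + (-1) + (-I) + (1) + (I) + (-1) + (-I)] = 0/8 = 0
  <chi_0*chi_2, chi_1> = (1/8)[1*(1)*conj(1) + 1*(I)*conj(exp(I*pi/4)) + 1*(-1)*conj(I) + 1*(-I)*conj(exp(3*I*pi/4)) + 1*(1)*conj(-1) + 1*(I)*conj(exp(-3*I*pi/4)) + 1*(-1)*conj(-I) + 1*(-I)*conj(exp(-I*pi/4))]
      = (1/8)[(1) + (exp(I*pi/4)) + (I) + (-exp(-I*pi/4)) + (-1) + (exp(-3*I*pi/4)) + (-I) + (-exp(3*I*pi/4))] = 0/8 = 0
  <chi_0*chi_2, chi_2> = (1/8)[1*(1)*conj(1) + 1*(I)*conj(I) + 1*(-1)*conj(-1) + 1*(-I)*conj(-I) + 1*(1)*conj(1) + 1*(I)*conj(I) + 1*(-1)*conj(-1) + 1*(-I)*conj(-I)]
      = (1/8)[(1) + (1) + (1) + (1) + (1) + (1) + (1) + (1)] = 8/8 = 1
  <chi_0*chi_2, chi_3> = (1/8)[1*(1)*conj(1) + 1*(I)*conj(exp(3*I*pi/4)) + 1*(-1)*conj(-I) + 1*(-I)*conj(exp(I*pi/4)) + 1*(1)*conj(-1) + 1*(I)*conj(exp(-I*pi/4)) + 1*(-1)*conj(I) + 1*(-I)*conj(exp(-3*I*pi/4))]
      = (1/8)[(1) + (exp(-I*pi/4)) + (-I) + (-exp(I*pi/4)) + (-1) + (exp(3*I*pi/4)) + (I) + (-exp(-3*I*pi/4))] = 0/8 = 0
  <chi_0*chi_2, chi_4> = (1/8)[1*(1)*conj(1) + 1*(I)*conj(-1) + 1*(-1)*conj(1) + 1*(-I)*conj(-1) + 1*(1)*conj(1) + 1*(I)*conj(-1) + 1*(-1)*conj(1) + 1*(-I)*conj(-1)]
      = (1/8)[(1) + (-I) + (-1) + (I) + (1) + (-I) + (-1) + (I)] = 0/8 = 0
  <chi_0*chi_2, chi_5> = (1/8)[1*(1)*conj(1) + 1*(I)*conj(exp(-3*I*pi/4)) + 1*(-1)*conj(I) + 1*(-I)*conj(exp(-I*pi/4)) + 1*(1)*conj(-1) + 1*(I)*conj(exp(I*pi/4)) + 1*(-1)*conj(-I) + 1*(-I)*conj(exp(3*I*pi/4))]
      = (1/8)[(1) + (exp(-3*I*pi/4)) + (I) + (-exp(3*I*pi/4)) + (-1) + (exp(I*pi/4)) + (-I) + (-exp(-I*pi/4))] = 0/8 = 0
  <chi_0*chi_2, chi_6> = (1/8)[1*(1)*conj(1) + 1*(I)*conj(-I) + 1*(-1)*conj(-1) + 1*(-I)*conj(I) + 1*(1)*conj(1) + 1*(I)*conj(-I) + 1*(-1)*conj(-1) + 1*(-I)*conj(I)]
      = (1/8)[(1) + (-1) + (1) + (-1) + (1) + (-1) + (1) + (-1)] = 0/8 = 0
  <chi_0*chi_2, chi_7> = (1/8)[1*(1)*conj(1) + 1*(I)*conj(exp(-I*pi/4)) + 1*(-1)*conj(-I) + 1*(-I)*conj(exp(-3*I*pi/4)) + 1*(1)*conj(-1) + 1*(I)*conj(exp(3*I*pi/4)) + 1*(-1)*conj(I) + 1*(-I)*conj(exp(I*pi/4))]
      = (1/8)[(1) + (exp(3*I*pi/4)) + (-I) + (-exp(-3*I*pi/4)) + (-1) + (exp(-I*pi/4)) + (I) + (-exp(I*pi/4))] = 0/8 = 0
(Exp terms are combined using exp(i*s)*conj(exp(i*t)) = exp(i*(s-t)), and sums of them are collapsed using the identity that for every m > 1 the m distinct m-th roots of unity sum to 0, e.g. 1 + exp(2*I*pi/3) + exp(-2*I*pi/3) = 0.)
Hence the multiplicities are chi_2: 1. Dimension check: dim(chi_0)*dim(chi_2) = 1*1 = 1 and sum (mult * dim) = 1*1 = 1.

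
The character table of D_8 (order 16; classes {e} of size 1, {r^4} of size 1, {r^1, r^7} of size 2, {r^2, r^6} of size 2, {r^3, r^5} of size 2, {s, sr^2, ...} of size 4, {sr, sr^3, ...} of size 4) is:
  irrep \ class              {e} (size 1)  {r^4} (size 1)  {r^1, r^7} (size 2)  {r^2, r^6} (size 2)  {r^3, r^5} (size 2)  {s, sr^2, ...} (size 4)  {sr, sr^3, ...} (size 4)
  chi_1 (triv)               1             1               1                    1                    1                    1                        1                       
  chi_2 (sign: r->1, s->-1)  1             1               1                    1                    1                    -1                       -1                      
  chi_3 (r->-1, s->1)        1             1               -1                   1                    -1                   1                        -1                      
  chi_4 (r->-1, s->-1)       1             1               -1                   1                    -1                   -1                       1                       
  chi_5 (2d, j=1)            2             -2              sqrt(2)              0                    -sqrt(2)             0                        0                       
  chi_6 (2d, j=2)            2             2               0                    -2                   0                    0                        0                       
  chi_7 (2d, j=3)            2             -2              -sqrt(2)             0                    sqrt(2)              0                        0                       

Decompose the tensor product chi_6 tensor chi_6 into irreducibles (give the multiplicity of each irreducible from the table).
chi_6 tensor chi_6 = chi_1 + chi_2 + chi_3 + chi_4 (all other irreducibles have multiplicity 0).

Why: The character of a tensor product is the pointwise product (chi_6 * chi_6)(C) = chi_6(C) * chi_6(C):
  {e}: (2)*(2), {r^4}: (2)*(2), {r^1, r^7}: (0)*(0), {r^2, r^6}: (-2)*(-2), {r^3, r^5}: (0)*(0), {s, sr^2, ...}: (0)*(0), {sr, sr^3, ...}: (0)*(0)
so (chi_6 * chi_6) takes values
  {e} -> 4, {r^4} -> 4, {r^1, r^7} -> 0, {r^2, r^6} -> 4, {r^3, r^5} -> 0, {s, sr^2, ...} -> 0, {sr, sr^3, ...} -> 0.
Now take the inner product of this character with each irreducible chi from the table, <chi_6*chi_6, chi> = (1/16) sum_C |C| (chi_6*chi_6)(C) conj(chi(C)):
  <chi_6*chi_6, chi_1> = (1/16)[1*(4)*conj(1) + 1*(4)*conj(1) + 2*(0)*conj(1) + 2*(4)*conj(1) + 2*(0)*conj(1) + 4*(0)*conj(1) + 4*(0)*conj(1)]
      = (1/16)[(4) + (4) + (0) + (8) + (0) + (0) + (0)] = 16/16 = 1
  <chi_6*chi_6, chi_2> = (1/16)[1*(4)*conj(1) + 1*(4)*conj(1) + 2*(0)*conj(1) + 2*(4)*conj(1) + 2*(0)*conj(1) + 4*(0)*conj(-1) + 4*(0)*conj(-1)]
      = (1/16)[(4) + (4) + (0) + (8) + (0) + (0) + (0)] = 16/16 = 1
  <chi_6*chi_6, chi_3> = (1/16)[1*(4)*conj(1) + 1*(4)*conj(1) + 2*(0)*conj(-1) + 2*(4)*conj(1) + 2*(0)*conj(-1) + 4*(0)*conj(1) + 4*(0)*conj(-1)]
      = (1/16)[(4) + (4) + (0) + (8) + (0) + (0) + (0)] = 16/16 = 1
  <chi_6*chi_6, chi_4> = (1/16)[1*(4)*conj(1) + 1*(4)*conj(1) + 2*(0)*conj(-1) + 2*(4)*conj(1) + 2*(0)*conj(-1) + 4*(0)*conj(-1) + 4*(0)*conj(1)]
      = (1/16)[(4) + (4) + (0) + (8) + (0) + (0) + (0)] = 16/16 = 1
  <chi_6*chi_6, chi_5> = (1/16)[1*(4)*conj(2) + 1*(4)*conj(-2) + 2*(0)*conj(sqrt(2)) + 2*(4)*conj(0) + 2*(0)*conj(-sqrt(2)) + 4*(0)*conj(0) + 4*(0)*conj(0)]
      = (1/16)[(8) + (-8) + (0) + (0) + (0) + (0) + (0)] = 0/16 = 0
  <chi_6*chi_6, chi_6> = (1/16)[1*(4)*conj(2) + 1*(4)*conj(2) + 2*(0)*conj(0) + 2*(4)*conj(-2) + 2*(0)*conj(0) + 4*(0)*conj(0) + 4*(0)*conj(0)]
      = (1/16)[(8) + (8) + (0) + (-16) + (0) + (0) + (0)] = 0/16 = 0
  <chi_6*chi_6, chi_7> = (1/16)[1*(4)*conj(2) + 1*(4)*conj(-2) + 2*(0)*conj(-sqrt(2)) + 2*(4)*conj(0) + 2*(0)*conj(sqrt(2)) + 4*(0)*conj(0) + 4*(0)*conj(0)]
      = (1/16)[(8) + (-8) + (0) + (0) + (0) + (0) + (0)] = 0/16 = 0
Hence the multiplicities are chi_1: 1, chi_2: 1, chi_3: 1, chi_4: 1. Dimension check: dim(chi_6)*dim(chi_6) = 2*2 = 4 and sum (mult * dim) = 1*1 + 1*1 + 1*1 + 1*1 = 4.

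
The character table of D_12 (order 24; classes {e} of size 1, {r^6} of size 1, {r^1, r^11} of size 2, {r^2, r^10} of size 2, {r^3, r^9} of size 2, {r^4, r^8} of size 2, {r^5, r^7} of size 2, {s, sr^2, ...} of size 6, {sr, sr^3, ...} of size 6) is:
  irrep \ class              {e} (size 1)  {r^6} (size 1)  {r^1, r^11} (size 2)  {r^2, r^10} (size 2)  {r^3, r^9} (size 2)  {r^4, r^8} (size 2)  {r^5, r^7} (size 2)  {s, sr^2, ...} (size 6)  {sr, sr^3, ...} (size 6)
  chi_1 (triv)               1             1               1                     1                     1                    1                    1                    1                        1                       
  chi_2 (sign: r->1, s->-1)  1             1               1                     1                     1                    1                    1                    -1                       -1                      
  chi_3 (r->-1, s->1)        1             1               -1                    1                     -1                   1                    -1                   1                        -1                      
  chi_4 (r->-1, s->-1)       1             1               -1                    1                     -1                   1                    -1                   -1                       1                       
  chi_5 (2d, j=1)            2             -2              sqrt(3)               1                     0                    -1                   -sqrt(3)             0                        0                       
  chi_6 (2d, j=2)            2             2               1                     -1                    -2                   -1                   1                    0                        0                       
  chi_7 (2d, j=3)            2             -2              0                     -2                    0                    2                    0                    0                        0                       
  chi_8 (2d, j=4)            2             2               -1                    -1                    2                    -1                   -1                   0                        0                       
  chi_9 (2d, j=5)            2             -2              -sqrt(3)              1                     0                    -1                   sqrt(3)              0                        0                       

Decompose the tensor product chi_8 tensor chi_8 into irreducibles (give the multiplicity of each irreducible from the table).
chi_8 tensor chi_8 = chi_1 + chi_2 + chi_8 (all other irreducibles have multiplicity 0).

Solution. The character of a tensor product is the pointwise product (chi_8 * chi_8)(C) = chi_8(C) * chi_8(C):
  {e}: (2)*(2), {r^6}: (2)*(2), {r^1, r^11}: (-1)*(-1), {r^2, r^10}: (-1)*(-1), {r^3, r^9}: (2)*(2), {r^4, r^8}: (-1)*(-1), {r^5, r^7}: (-1)*(-1), {s, sr^2, ...}: (0)*(0), {sr, sr^3, ...}: (0)*(0)
so (chi_8 * chi_8) takes values
  {e} -> 4, {r^6} -> 4, {r^1, r^11} -> 1, {r^2, r^10} -> 1, {r^3, r^9} -> 4, {r^4, r^8} -> 1, {r^5, r^7} -> 1, {s, sr^2, ...} -> 0, {sr, sr^3, ...} -> 0.
Now take the inner product of this character with each irreducible chi from the table, <chi_8*chi_8, chi> = (1/24) sum_C |C| (chi_8*chi_8)(C) conj(chi(C)):
  <chi_8*chi_8, chi_1> = (1/24)[1*(4)*conj(1) + 1*(4)*conj(1) + 2*(1)*conj(1) + 2*(1)*conj(1) + 2*(4)*conj(1) + 2*(1)*conj(1) + 2*(1)*conj(1) + 6*(0)*conj(1) + 6*(0)*conj(1)]
      = (1/24)[(4) + (4) + (2) + (2) + (8) + (2) + (2) + (0) + (0)] = 24/24 = 1
  <chi_8*chi_8, chi_2> = (1/24)[1*(4)*conj(1) + 1*(4)*conj(1) + 2*(1)*conj(1) + 2*(1)*conj(1) + 2*(4)*conj(1) + 2*(1)*conj(1) + 2*(1)*conj(1) + 6*(0)*conj(-1) + 6*(0)*conj(-1)]
      = (1/24)[(4) + (4) + (2) + (2) + (8) + (2) + (2) + (0) + (0)] = 24/24 = 1
  <chi_8*chi_8, chi_3> = (1/24)[1*(4)*conj(1) + 1*(4)*conj(1) + 2*(1)*conj(-1) + 2*(1)*conj(1) + 2*(4)*conj(-1) + 2*(1)*conj(1) + 2*(1)*conj(-1) + 6*(0)*conj(1) + 6*(0)*conj(-1)]
      = (1/24)[(4) + (4) + (-2) + (2) + (-8) + (2) + (-2) + (0) + (0)] = 0/24 = 0
  <chi_8*chi_8, chi_4> = (1/24)[1*(4)*conj(1) + 1*(4)*conj(1) + 2*(1)*conj(-1) + 2*(1)*conj(1) + 2*(4)*conj(-1) + 2*(1)*conj(1) + 2*(1)*conj(-1) + 6*(0)*conj(-1) + 6*(0)*conj(1)]
      = (1/24)[(4) + (4) + (-2) + (2) + (-8) + (2) + (-2) + (0) + (0)] = 0/24 = 0
  <chi_8*chi_8, chi_5> = (1/24)[1*(4)*conj(2) + 1*(4)*conj(-2) + 2*(1)*conj(sqrt(3)) + 2*(1)*conj(1) + 2*(4)*conj(0) + 2*(1)*conj(-1) + 2*(1)*conj(-sqrt(3)) + 6*(0)*conj(0) + 6*(0)*conj(0)]
      = (1/24)[(8) + (-8) + (2*sqrt(3)) + (2) + (0) + (-2) + (-2*sqrt(3)) + (0) + (0)] = 0/24 = 0
  <chi_8*chi_8, chi_6> = (1/24)[1*(4)*conj(2) + 1*(4)*conj(2) + 2*(1)*conj(1) + 2*(1)*conj(-1) + 2*(4)*conj(-2) + 2*(1)*conj(-1) + 2*(1)*conj(1) + 6*(0)*conj(0) + 6*(0)*conj(0)]
      = (1/24)[(8) + (8) + (2) + (-2) + (-16) + (-2) + (2) + (0) + (0)] = 0/24 = 0
  <chi_8*chi_8, chi_7> = (1/24)[1*(4)*conj(2) + 1*(4)*conj(-2) + 2*(1)*conj(0) + 2*(1)*conj(-2) + 2*(4)*conj(0) + 2*(1)*conj(2) + 2*(1)*conj(0) + 6*(0)*conj(0) + 6*(0)*conj(0)]
      = (1/24)[(8) + (-8) + (0) + (-4) + (0) + (4) + (0) + (0) + (0)] = 0/24 = 0
  <chi_8*chi_8, chi_8> = (1/24)[1*(4)*conj(2) + 1*(4)*conj(2) + 2*(1)*conj(-1) + 2*(1)*conj(-1) + 2*(4)*conj(2) + 2*(1)*conj(-1) + 2*(1)*conj(-1) + 6*(0)*conj(0) + 6*(0)*conj(0)]
      = (1/24)[(8) + (8) + (-2) + (-2) + (16) + (-2) + (-2) + (0) + (0)] = 24/24 = 1
  <chi_8*chi_8, chi_9> = (1/24)[1*(4)*conj(2) + 1*(4)*conj(-2) + 2*(1)*conj(-sqrt(3)) + 2*(1)*conj(1) + 2*(4)*conj(0) + 2*(1)*conj(-1) + 2*(1)*conj(sqrt(3)) + 6*(0)*conj(0) + 6*(0)*conj(0)]
      = (1/24)[(8) + (-8) + (-2*sqrt(3)) + (2) + (0) + (-2) + (2*sqrt(3)) + (0) + (0)] = 0/24 = 0
Hence the multiplicities are chi_1: 1, chi_2: 1, chi_8: 1. Dimension check: dim(chi_8)*dim(chi_8) = 2*2 = 4 and sum (mult * dim) = 1*1 + 1*1 + 1*2 = 4.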